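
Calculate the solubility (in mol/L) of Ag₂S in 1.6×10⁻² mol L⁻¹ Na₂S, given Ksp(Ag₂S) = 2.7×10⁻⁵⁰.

6.5×10⁻²⁵ M

Ag₂S(s) ⇌ 2 Ag⁺(aq) + S²⁻(aq)
S²⁻ is already present at 1.6×10⁻² mol L⁻¹. If s mol/L of Ag₂S dissolves, [Ag⁺] = 2s while [S²⁻] ≈ 1.6×10⁻² mol L⁻¹.
Ksp = [Ag⁺]^2[S²⁻] = (2s)^2(1.6×10⁻²)
(2s)^2 = 2.7×10⁻⁵⁰ / (1.6×10⁻²) = 1.7×10⁻⁴⁸
s = 6.5×10⁻²⁵ mol L⁻¹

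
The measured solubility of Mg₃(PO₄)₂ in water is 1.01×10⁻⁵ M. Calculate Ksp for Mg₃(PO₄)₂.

Ksp = 1.14×10⁻²³

Mg₃(PO₄)₂(s) ⇌ 3 Mg²⁺(aq) + 2 PO₄³⁻(aq)
Let s be the molar solubility. Then [Mg²⁺] = 3s and [PO₄³⁻] = 2s.
Ksp = [Mg²⁺]^3[PO₄³⁻]^2 = (3s)^3 · (2s)^2 = 108s^5
Ksp = 108 × (1.01×10⁻⁵)^5 = 1.14×10⁻²³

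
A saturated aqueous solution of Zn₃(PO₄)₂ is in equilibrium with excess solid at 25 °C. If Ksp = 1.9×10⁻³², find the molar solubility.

Zn₃(PO₄)₂(s) ⇌ 3 Zn²⁺(aq) + 2 PO₄³⁻(aq)
For each mole of Zn₃(PO₄)₂ that dissolves per liter, [Zn²⁺] = 3s and [PO₄³⁻] = 2s; let s denote this solubility.
Ksp = [Zn²⁺]^3[PO₄³⁻]^2 = (3s)^3 · (2s)^2 = 108s^5
108s^5 = 1.9×10⁻³²  ⇒  s^5 = 1.8×10⁻³⁴
s = (1.8×10⁻³⁴)^(1/5) = 1.8×10⁻⁷ M

1.8×10⁻⁷ M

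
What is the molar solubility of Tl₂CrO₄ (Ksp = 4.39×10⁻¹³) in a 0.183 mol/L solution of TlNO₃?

1.31×10⁻¹¹ M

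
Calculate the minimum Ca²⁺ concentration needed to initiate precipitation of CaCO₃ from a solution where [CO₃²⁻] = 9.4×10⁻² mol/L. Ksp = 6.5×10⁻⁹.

Precipitation of each salt begins when its ion product equals Ksp.
CaCO₃(s) ⇌ Ca²⁺(aq) + CO₃²⁻(aq)
Ksp = [Ca²⁺][CO₃²⁻] = [Ca²⁺](9.4×10⁻²)
[Ca²⁺] = 6.5×10⁻⁹ / (9.4×10⁻²) = 6.9×10⁻⁸
[Ca²⁺] = 6.9×10⁻⁸ mol/L

6.9×10⁻⁸ M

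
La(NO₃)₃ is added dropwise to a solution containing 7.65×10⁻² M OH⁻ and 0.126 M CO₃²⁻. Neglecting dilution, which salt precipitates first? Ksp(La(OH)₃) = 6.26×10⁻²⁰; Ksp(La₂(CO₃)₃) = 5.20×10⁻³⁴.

Precipitation begins when Q = Ksp.
For La(OH)₃: [La³⁺] = (Ksp/[OH⁻]^3) = 1.40×10⁻¹⁶ M
For La₂(CO₃)₃: [La³⁺] = (Ksp/[CO₃²⁻]^3)^(1/2) = 5.10×10⁻¹⁶ M
La(OH)₃ requires the lower [La³⁺], so it precipitates first.

La(OH)₃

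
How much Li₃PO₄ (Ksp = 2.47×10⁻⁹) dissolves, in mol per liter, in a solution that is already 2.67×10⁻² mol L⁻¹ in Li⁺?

1.30×10⁻⁴ M

Li₃PO₄(s) ⇌ 3 Li⁺(aq) + PO₄³⁻(aq)
With Li⁺ already at 2.67×10⁻² mol L⁻¹ and s small, take [Li⁺] ≈ 2.67×10⁻² mol L⁻¹ and [PO₄³⁻] = s.
Ksp = [Li⁺]^3[PO₄³⁻] = (2.67×10⁻²)^3s
s = 2.47×10⁻⁹ / (2.67×10⁻²)^3 = 1.30×10⁻⁴
s = 1.30×10⁻⁴ mol L⁻¹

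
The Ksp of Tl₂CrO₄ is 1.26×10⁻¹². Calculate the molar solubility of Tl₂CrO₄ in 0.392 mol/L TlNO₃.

8.20×10⁻¹² M

Tl₂CrO₄(s) ⇌ 2 Tl⁺(aq) + CrO₄²⁻(aq)
With Tl⁺ already at 0.392 mol/L and s small, take [Tl⁺] ≈ 0.392 mol/L and [CrO₄²⁻] = s.
Ksp = [Tl⁺]^2[CrO₄²⁻] = (0.392)^2s
s = 1.26×10⁻¹² / (0.392)^2 = 8.20×10⁻¹²
s = 8.20×10⁻¹² mol/L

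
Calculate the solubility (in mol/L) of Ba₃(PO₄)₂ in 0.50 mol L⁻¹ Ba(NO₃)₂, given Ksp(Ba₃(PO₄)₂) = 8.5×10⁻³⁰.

4.1×10⁻¹⁵ M

Ba₃(PO₄)₂(s) ⇌ 3 Ba²⁺(aq) + 2 PO₄³⁻(aq)
Ba²⁺ is already present at 0.50 mol L⁻¹. If s mol/L of Ba₃(PO₄)₂ dissolves, [PO₄³⁻] = 2s while [Ba²⁺] ≈ 0.50 mol L⁻¹.
Ksp = [Ba²⁺]^3[PO₄³⁻]^2 = (0.50)^3(2s)^2
(2s)^2 = 8.5×10⁻³⁰ / (0.50)^3 = 6.8×10⁻²⁹
s = 4.1×10⁻¹⁵ mol L⁻¹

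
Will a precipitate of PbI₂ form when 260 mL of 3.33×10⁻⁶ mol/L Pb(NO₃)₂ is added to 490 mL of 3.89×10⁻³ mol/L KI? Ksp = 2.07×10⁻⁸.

After mixing, V = 260 mL + 490 mL = 750 mL.
[Pb²⁺] = (3.33×10⁻⁶)(260)/750 = 1.15×10⁻⁶ mol/L
[I⁻] = (3.89×10⁻³)(490)/750 = 2.54×10⁻³ mol/L
Q = [Pb²⁺][I⁻]^2 = 7.46×10⁻¹²
Q < Ksp (7.46×10⁻¹² vs 2.07×10⁻⁸); the solution remains unsaturated and no precipitate forms.

No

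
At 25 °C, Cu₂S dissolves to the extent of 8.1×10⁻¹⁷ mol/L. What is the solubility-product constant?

Cu₂S(s) ⇌ 2 Cu⁺(aq) + S²⁻(aq)
If s mol/L of Cu₂S dissolves, [Cu⁺] = 2s and [S²⁻] = s.
Ksp = [Cu⁺]^2[S²⁻] = (2s)^2 · s = 4s^3
Ksp = 4 × (8.1×10⁻¹⁷)^3 = 2.1×10⁻⁴⁸

Ksp = 2.1×10⁻⁴⁸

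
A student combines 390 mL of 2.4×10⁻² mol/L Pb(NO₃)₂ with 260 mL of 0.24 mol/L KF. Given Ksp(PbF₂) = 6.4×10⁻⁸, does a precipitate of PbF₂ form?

Yes

After mixing, V = 390 mL + 260 mL = 650 mL.
[Pb²⁺] = (2.4×10⁻²)(390)/650 = 1.4×10⁻² mol/L
[F⁻] = (0.24)(260)/650 = 9.6×10⁻² mol/L
Q = [Pb²⁺][F⁻]^2 = 1.3×10⁻⁴
Since Q (1.3×10⁻⁴) exceeds Ksp (6.4×10⁻⁸), PbF₂ will precipitate.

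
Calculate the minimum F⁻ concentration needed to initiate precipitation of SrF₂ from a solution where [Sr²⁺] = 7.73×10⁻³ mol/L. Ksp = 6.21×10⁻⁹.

Precipitation of each salt begins when its ion product equals Ksp.
SrF₂(s) ⇌ Sr²⁺(aq) + 2 F⁻(aq)
Ksp = [Sr²⁺][F⁻]^2 = [F⁻]^2(7.73×10⁻³)
[F⁻]^2 = 6.21×10⁻⁹ / (7.73×10⁻³) = 8.03×10⁻⁷
[F⁻] = 8.96×10⁻⁴ mol/L

8.96×10⁻⁴ M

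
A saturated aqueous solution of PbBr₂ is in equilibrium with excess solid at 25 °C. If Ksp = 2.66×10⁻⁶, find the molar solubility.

8.73×10⁻³ M

PbBr₂(s) ⇌ Pb²⁺(aq) + 2 Br⁻(aq)
Call the molar solubility s, so that [Pb²⁺] = s and [Br⁻] = 2s.
Ksp = [Pb²⁺][Br⁻]^2 = s · (2s)^2 = 4s^3
4s^3 = 2.66×10⁻⁶  ⇒  s^3 = 6.65×10⁻⁷
Taking the 3rd root, s = 8.73×10⁻³ mol L⁻¹.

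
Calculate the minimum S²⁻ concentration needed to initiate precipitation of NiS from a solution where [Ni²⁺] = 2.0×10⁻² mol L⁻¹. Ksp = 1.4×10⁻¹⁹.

7.0×10⁻¹⁸ M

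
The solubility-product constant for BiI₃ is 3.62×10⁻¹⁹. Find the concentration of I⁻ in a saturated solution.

3.23×10⁻⁵ M

BiI₃(s) ⇌ Bi³⁺(aq) + 3 I⁻(aq)
For each mole of BiI₃ that dissolves per liter, [Bi³⁺] = s and [I⁻] = 3s; let s denote this solubility.
Ksp = [Bi³⁺][I⁻]^3 = s · (3s)^3 = 27s^4 = 3.62×10⁻¹⁹
s = 1.08×10⁻⁵ mol/L
[I⁻] = 3s = 3.23×10⁻⁵ mol/L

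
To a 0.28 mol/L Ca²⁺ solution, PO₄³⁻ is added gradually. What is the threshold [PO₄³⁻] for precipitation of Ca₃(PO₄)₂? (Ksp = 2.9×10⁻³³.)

3.6×10⁻¹⁶ M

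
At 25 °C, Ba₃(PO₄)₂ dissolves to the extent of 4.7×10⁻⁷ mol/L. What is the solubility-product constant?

Ba₃(PO₄)₂(s) ⇌ 3 Ba²⁺(aq) + 2 PO₄³⁻(aq)
Let s be the molar solubility. Then [Ba²⁺] = 3s and [PO₄³⁻] = 2s.
Ksp = [Ba²⁺]^3[PO₄³⁻]^2 = (3s)^3 · (2s)^2 = 108s^5
Ksp = 108 × (4.7×10⁻⁷)^5 = 2.5×10⁻³⁰

Ksp = 2.5×10⁻³⁰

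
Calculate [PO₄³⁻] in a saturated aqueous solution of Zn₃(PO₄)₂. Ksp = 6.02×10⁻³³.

2.82×10⁻⁷ M

Zn₃(PO₄)₂(s) ⇌ 3 Zn²⁺(aq) + 2 PO₄³⁻(aq)
If s mol/L of Zn₃(PO₄)₂ dissolves, [Zn²⁺] = 3s and [PO₄³⁻] = 2s.
Ksp = [Zn²⁺]^3[PO₄³⁻]^2 = (3s)^3 · (2s)^2 = 108s^5 = 6.02×10⁻³³
s = 1.41×10⁻⁷ mol/L
[PO₄³⁻] = 2s = 2.82×10⁻⁷ mol/L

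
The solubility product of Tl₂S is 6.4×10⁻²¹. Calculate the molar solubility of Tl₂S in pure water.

Tl₂S(s) ⇌ 2 Tl⁺(aq) + S²⁻(aq)
If s mol/L of Tl₂S dissolves, [Tl⁺] = 2s and [S²⁻] = s.
Ksp = [Tl⁺]^2[S²⁻] = (2s)^2 · s = 4s^3
4s^3 = 6.4×10⁻²¹  ⇒  s^3 = 1.6×10⁻²¹
Taking the 3rd root, s = 1.2×10⁻⁷ mol L⁻¹.

1.2×10⁻⁷ M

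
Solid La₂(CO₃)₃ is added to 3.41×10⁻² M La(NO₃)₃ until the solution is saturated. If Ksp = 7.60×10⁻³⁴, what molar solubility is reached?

2.89×10⁻¹¹ M

La₂(CO₃)₃(s) ⇌ 2 La³⁺(aq) + 3 CO₃²⁻(aq)
The solution already contains La³⁺ at 3.41×10⁻² M. Let s be the molar solubility of La₂(CO₃)₃.
[La³⁺] ≈ 3.41×10⁻² M (common ion dominates); [CO₃²⁻] = 3s.
Ksp = [La³⁺]^2[CO₃²⁻]^3 = (3.41×10⁻²)^2(3s)^3
(3s)^3 = 7.60×10⁻³⁴ / (3.41×10⁻²)^2 = 6.54×10⁻³¹
s = 2.89×10⁻¹¹ M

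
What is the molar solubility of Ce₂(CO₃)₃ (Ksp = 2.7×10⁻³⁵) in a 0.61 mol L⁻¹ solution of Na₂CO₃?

Ce₂(CO₃)₃(s) ⇌ 2 Ce³⁺(aq) + 3 CO₃²⁻(aq)
Let s be the solubility of Ce₂(CO₃)₃ here. The common ion gives [CO₃²⁻] ≈ 0.61 mol L⁻¹, and [Ce³⁺] = 2s.
Ksp = [Ce³⁺]^2[CO₃²⁻]^3 = (2s)^2(0.61)^3
(2s)^2 = 2.7×10⁻³⁵ / (0.61)^3 = 1.2×10⁻³⁴
s = 5.5×10⁻¹⁸ mol L⁻¹

5.5×10⁻¹⁸ M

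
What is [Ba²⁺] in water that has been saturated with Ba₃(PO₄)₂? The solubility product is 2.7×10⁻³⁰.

1.4×10⁻⁶ M

Ba₃(PO₄)₂(s) ⇌ 3 Ba²⁺(aq) + 2 PO₄³⁻(aq)
Call the molar solubility s, so that [Ba²⁺] = 3s and [PO₄³⁻] = 2s.
Ksp = [Ba²⁺]^3[PO₄³⁻]^2 = (3s)^3 · (2s)^2 = 108s^5 = 2.7×10⁻³⁰
s = 4.8×10⁻⁷ M
[Ba²⁺] = 3s = 1.4×10⁻⁶ M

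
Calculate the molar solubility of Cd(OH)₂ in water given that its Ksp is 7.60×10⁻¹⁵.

Cd(OH)₂(s) ⇌ Cd²⁺(aq) + 2 OH⁻(aq)
With molar solubility s: [Cd²⁺] = s, [OH⁻] = 2s.
Ksp = [Cd²⁺][OH⁻]^2 = s · (2s)^2 = 4s^3
4s^3 = 7.60×10⁻¹⁵  ⇒  s^3 = 1.90×10⁻¹⁵
s = (1.90×10⁻¹⁵)^(1/3) = 1.24×10⁻⁵ mol L⁻¹

1.24×10⁻⁵ M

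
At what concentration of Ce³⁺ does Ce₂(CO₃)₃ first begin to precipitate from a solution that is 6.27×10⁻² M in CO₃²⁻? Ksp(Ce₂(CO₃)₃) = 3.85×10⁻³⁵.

3.95×10⁻¹⁶ M

Precipitation of each salt begins when its ion product equals Ksp.
Ce₂(CO₃)₃(s) ⇌ 2 Ce³⁺(aq) + 3 CO₃²⁻(aq)
Ksp = [Ce³⁺]^2[CO₃²⁻]^3 = [Ce³⁺]^2(6.27×10⁻²)^3
[Ce³⁺]^2 = 3.85×10⁻³⁵ / (6.27×10⁻²)^3 = 1.56×10⁻³¹
[Ce³⁺] = 3.95×10⁻¹⁶ M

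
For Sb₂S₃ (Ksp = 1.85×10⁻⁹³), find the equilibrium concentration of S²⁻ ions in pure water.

Sb₂S₃(s) ⇌ 2 Sb³⁺(aq) + 3 S²⁻(aq)
If s mol/L of Sb₂S₃ dissolves, [Sb³⁺] = 2s and [S²⁻] = 3s.
Ksp = [Sb³⁺]^2[S²⁻]^3 = (2s)^2 · (3s)^3 = 108s^5 = 1.85×10⁻⁹³
s = 1.11×10⁻¹⁹ M
[S²⁻] = 3s = 3.34×10⁻¹⁹ M

3.34×10⁻¹⁹ M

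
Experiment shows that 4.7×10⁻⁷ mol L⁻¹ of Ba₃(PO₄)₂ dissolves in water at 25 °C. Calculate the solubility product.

Ba₃(PO₄)₂(s) ⇌ 3 Ba²⁺(aq) + 2 PO₄³⁻(aq)
Let s be the molar solubility. Then [Ba²⁺] = 3s and [PO₄³⁻] = 2s.
Ksp = [Ba²⁺]^3[PO₄³⁻]^2 = (3s)^3 · (2s)^2 = 108s^5
Ksp = 108 × (4.7×10⁻⁷)^5 = 2.5×10⁻³⁰

Ksp = 2.5×10⁻³⁰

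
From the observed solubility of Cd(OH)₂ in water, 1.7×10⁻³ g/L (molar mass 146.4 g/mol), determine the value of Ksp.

Ksp = 6.3×10⁻¹⁵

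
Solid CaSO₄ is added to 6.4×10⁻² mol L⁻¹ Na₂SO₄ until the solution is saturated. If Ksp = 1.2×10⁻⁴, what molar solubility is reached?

CaSO₄(s) ⇌ Ca²⁺(aq) + SO₄²⁻(aq)
Let s be the solubility of CaSO₄ here. The common ion gives [SO₄²⁻] ≈ 6.4×10⁻² mol L⁻¹, and [Ca²⁺] = s.
Ksp = [Ca²⁺][SO₄²⁻] = s(6.4×10⁻²)
s = 1.2×10⁻⁴ / (6.4×10⁻²) = 1.9×10⁻³
s = 1.9×10⁻³ mol L⁻¹

1.9×10⁻³ M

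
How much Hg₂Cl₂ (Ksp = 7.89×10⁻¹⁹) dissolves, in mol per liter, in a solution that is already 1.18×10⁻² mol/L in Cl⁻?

Hg₂Cl₂(s) ⇌ Hg₂²⁺(aq) + 2 Cl⁻(aq)
Let s be the solubility of Hg₂Cl₂ here. The common ion gives [Cl⁻] ≈ 1.18×10⁻² mol/L, and [Hg₂²⁺] = s.
Ksp = [Hg₂²⁺][Cl⁻]^2 = s(1.18×10⁻²)^2
s = 7.89×10⁻¹⁹ / (1.18×10⁻²)^2 = 5.67×10⁻¹⁵
s = 5.67×10⁻¹⁵ mol/L

5.67×10⁻¹⁵ M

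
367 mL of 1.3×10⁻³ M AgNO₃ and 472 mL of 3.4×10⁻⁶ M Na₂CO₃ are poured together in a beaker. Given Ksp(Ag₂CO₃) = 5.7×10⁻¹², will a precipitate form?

No

Total volume after mixing = 367 + 472 = 839 mL.
[Ag⁺] = (1.3×10⁻³)(367)/839 = 5.7×10⁻⁴ M
[CO₃²⁻] = (3.4×10⁻⁶)(472)/839 = 1.9×10⁻⁶ M
Q = [Ag⁺]^2[CO₃²⁻] = 6.2×10⁻¹³
Q = 6.2×10⁻¹³ < Ksp = 5.7×10⁻¹², so the solution is unsaturated and no precipitate forms.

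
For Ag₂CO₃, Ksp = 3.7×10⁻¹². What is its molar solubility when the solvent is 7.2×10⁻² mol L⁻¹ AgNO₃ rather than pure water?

7.1×10⁻¹⁰ M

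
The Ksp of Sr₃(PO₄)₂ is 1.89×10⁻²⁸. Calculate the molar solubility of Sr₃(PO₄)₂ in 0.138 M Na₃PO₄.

Sr₃(PO₄)₂(s) ⇌ 3 Sr²⁺(aq) + 2 PO₄³⁻(aq)
Let s be the solubility of Sr₃(PO₄)₂ here. The common ion gives [PO₄³⁻] ≈ 0.138 M, and [Sr²⁺] = 3s.
Ksp = [Sr²⁺]^3[PO₄³⁻]^2 = (3s)^3(0.138)^2
(3s)^3 = 1.89×10⁻²⁸ / (0.138)^2 = 9.92×10⁻²⁷
s = 7.16×10⁻¹⁰ M

7.16×10⁻¹⁰ M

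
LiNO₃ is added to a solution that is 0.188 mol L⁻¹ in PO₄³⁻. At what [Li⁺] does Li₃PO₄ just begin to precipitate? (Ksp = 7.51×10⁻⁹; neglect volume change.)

3.42×10⁻³ M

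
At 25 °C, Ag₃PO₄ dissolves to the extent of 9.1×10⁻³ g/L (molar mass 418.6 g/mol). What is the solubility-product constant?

Ksp = 6.0×10⁻¹⁸

s = (9.1×10⁻³ g L⁻¹)/(418.6 g mol⁻¹) = 2.174×10⁻⁵ M
Ag₃PO₄(s) ⇌ 3 Ag⁺(aq) + PO₄³⁻(aq)
Call the molar solubility s, so that [Ag⁺] = 3s and [PO₄³⁻] = s.
Ksp = [Ag⁺]^3[PO₄³⁻] = (3s)^3 · s = 27s^4
Ksp = 27 × (2.174×10⁻⁵)^4 = 6.0×10⁻¹⁸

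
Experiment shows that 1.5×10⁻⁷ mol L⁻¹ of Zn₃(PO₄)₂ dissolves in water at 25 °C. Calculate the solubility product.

Ksp = 8.2×10⁻³³

Zn₃(PO₄)₂(s) ⇌ 3 Zn²⁺(aq) + 2 PO₄³⁻(aq)
For each mole of Zn₃(PO₄)₂ that dissolves per liter, [Zn²⁺] = 3s and [PO₄³⁻] = 2s; let s denote this solubility.
Ksp = [Zn²⁺]^3[PO₄³⁻]^2 = (3s)^3 · (2s)^2 = 108s^5
Ksp = 108 × (1.5×10⁻⁷)^5 = 8.2×10⁻³³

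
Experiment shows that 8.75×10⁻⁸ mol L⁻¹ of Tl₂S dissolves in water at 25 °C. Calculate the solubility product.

Tl₂S(s) ⇌ 2 Tl⁺(aq) + S²⁻(aq)
For each mole of Tl₂S that dissolves per liter, [Tl⁺] = 2s and [S²⁻] = s; let s denote this solubility.
Ksp = [Tl⁺]^2[S²⁻] = (2s)^2 · s = 4s^3
Ksp = 4 × (8.75×10⁻⁸)^3 = 2.68×10⁻²¹

Ksp = 2.68×10⁻²¹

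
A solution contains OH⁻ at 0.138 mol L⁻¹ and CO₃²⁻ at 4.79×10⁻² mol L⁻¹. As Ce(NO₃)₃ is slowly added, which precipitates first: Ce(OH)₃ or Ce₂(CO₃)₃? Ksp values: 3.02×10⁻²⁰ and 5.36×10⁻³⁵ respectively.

Ce(OH)₃

The threshold for precipitation is Q = Ksp.
For Ce(OH)₃: [Ce³⁺] = (Ksp/[OH⁻]^3) = 1.15×10⁻¹⁷ mol L⁻¹
For Ce₂(CO₃)₃: [Ce³⁺] = (Ksp/[CO₃²⁻]^3)^(1/2) = 6.98×10⁻¹⁶ mol L⁻¹
Since Ce(OH)₃ needs less Ce³⁺ to reach saturation, it precipitates first.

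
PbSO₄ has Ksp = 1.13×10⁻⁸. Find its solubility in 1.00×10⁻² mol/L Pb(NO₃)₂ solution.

1.13×10⁻⁶ M

PbSO₄(s) ⇌ Pb²⁺(aq) + SO₄²⁻(aq)
With Pb²⁺ already at 1.00×10⁻² mol/L and s small, take [Pb²⁺] ≈ 1.00×10⁻² mol/L and [SO₄²⁻] = s.
Ksp = [Pb²⁺][SO₄²⁻] = (1.00×10⁻²)s
s = 1.13×10⁻⁸ / (1.00×10⁻²) = 1.13×10⁻⁶
s = 1.13×10⁻⁶ mol/L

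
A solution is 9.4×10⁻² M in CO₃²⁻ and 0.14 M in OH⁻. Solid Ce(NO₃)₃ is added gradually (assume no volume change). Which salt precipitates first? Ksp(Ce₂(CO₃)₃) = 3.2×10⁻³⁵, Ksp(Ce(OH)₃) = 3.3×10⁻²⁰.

A salt starts to precipitate once the ion product Q reaches its Ksp.
For Ce₂(CO₃)₃: [Ce³⁺] = (Ksp/[CO₃²⁻]^3)^(1/2) = 2.0×10⁻¹⁶ M
For Ce(OH)₃: [Ce³⁺] = (Ksp/[OH⁻]^3) = 1.2×10⁻¹⁷ M
Ce(OH)₃ requires the lower [Ce³⁺], so it precipitates first.

Ce(OH)₃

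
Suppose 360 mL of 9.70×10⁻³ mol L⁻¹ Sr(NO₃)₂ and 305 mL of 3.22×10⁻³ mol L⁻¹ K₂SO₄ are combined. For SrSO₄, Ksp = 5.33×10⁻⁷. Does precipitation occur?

Yes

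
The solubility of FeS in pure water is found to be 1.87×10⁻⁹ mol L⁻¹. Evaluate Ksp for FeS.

Ksp = 3.50×10⁻¹⁸

FeS(s) ⇌ Fe²⁺(aq) + S²⁻(aq)
With molar solubility s: [Fe²⁺] = s, [S²⁻] = s.
Ksp = [Fe²⁺][S²⁻] = s · s = s^2
Ksp = (1.87×10⁻⁹)^2 = 3.50×10⁻¹⁸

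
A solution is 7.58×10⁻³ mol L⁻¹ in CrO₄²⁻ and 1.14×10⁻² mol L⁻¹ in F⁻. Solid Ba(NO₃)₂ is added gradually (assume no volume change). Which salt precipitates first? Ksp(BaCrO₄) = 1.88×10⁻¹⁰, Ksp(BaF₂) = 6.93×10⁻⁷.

Precipitation begins when Q = Ksp.
For BaCrO₄: [Ba²⁺] = (Ksp/[CrO₄²⁻]) = 2.48×10⁻⁸ mol L⁻¹
For BaF₂: [Ba²⁺] = (Ksp/[F⁻]^2) = 5.33×10⁻³ mol L⁻¹
BaCrO₄ requires the lower [Ba²⁺], so it precipitates first.

BaCrO₄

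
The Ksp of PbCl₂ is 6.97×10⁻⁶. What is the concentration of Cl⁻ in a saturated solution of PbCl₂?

PbCl₂(s) ⇌ Pb²⁺(aq) + 2 Cl⁻(aq)
Let s be the molar solubility. Then [Pb²⁺] = s and [Cl⁻] = 2s.
Ksp = [Pb²⁺][Cl⁻]^2 = s · (2s)^2 = 4s^3 = 6.97×10⁻⁶
s = 1.20×10⁻² mol L⁻¹
[Cl⁻] = 2s = 2.41×10⁻² mol L⁻¹

2.41×10⁻² M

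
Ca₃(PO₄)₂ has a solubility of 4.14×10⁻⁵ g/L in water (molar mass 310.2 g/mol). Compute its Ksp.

Ksp = 4.57×10⁻³³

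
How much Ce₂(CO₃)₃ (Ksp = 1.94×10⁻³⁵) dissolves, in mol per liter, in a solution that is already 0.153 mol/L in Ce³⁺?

Ce₂(CO₃)₃(s) ⇌ 2 Ce³⁺(aq) + 3 CO₃²⁻(aq)
Let s be the solubility of Ce₂(CO₃)₃ here. The common ion gives [Ce³⁺] ≈ 0.153 mol/L, and [CO₃²⁻] = 3s.
Ksp = [Ce³⁺]^2[CO₃²⁻]^3 = (0.153)^2(3s)^3
(3s)^3 = 1.94×10⁻³⁵ / (0.153)^2 = 8.29×10⁻³⁴
s = 3.13×10⁻¹² mol/L

3.13×10⁻¹² M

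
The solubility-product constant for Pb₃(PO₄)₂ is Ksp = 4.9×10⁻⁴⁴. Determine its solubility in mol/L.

8.5×10⁻¹⁰ M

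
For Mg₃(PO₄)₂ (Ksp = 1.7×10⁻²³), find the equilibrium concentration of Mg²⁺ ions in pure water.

3.3×10⁻⁵ M

Mg₃(PO₄)₂(s) ⇌ 3 Mg²⁺(aq) + 2 PO₄³⁻(aq)
Let s be the molar solubility. Then [Mg²⁺] = 3s and [PO₄³⁻] = 2s.
Ksp = [Mg²⁺]^3[PO₄³⁻]^2 = (3s)^3 · (2s)^2 = 108s^5 = 1.7×10⁻²³
s = 1.1×10⁻⁵ M
[Mg²⁺] = 3s = 3.3×10⁻⁵ M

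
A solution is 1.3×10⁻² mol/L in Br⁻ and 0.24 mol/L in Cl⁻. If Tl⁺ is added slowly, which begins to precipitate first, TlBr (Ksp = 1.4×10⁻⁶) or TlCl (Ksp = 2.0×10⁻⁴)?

TlBr

Precipitation of each salt begins when its ion product equals Ksp.
For TlBr: [Tl⁺] = (Ksp/[Br⁻]) = 1.1×10⁻⁴ mol/L
For TlCl: [Tl⁺] = (Ksp/[Cl⁻]) = 8.3×10⁻⁴ mol/L
Since TlBr needs less Tl⁺ to reach saturation, it precipitates first.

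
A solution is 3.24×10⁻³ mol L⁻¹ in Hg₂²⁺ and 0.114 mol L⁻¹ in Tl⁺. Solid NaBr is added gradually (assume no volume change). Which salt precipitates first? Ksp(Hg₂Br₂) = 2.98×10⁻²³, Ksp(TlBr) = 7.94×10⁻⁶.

Precipitation begins when Q = Ksp.
For Hg₂Br₂: [Br⁻] = (Ksp/[Hg₂²⁺])^(1/2) = 9.59×10⁻¹¹ mol L⁻¹
For TlBr: [Br⁻] = (Ksp/[Tl⁺]) = 6.96×10⁻⁵ mol L⁻¹
Hg₂Br₂ requires the lower [Br⁻], so it precipitates first.

Hg₂Br₂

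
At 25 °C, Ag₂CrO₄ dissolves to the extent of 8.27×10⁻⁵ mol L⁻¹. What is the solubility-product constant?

Ksp = 2.26×10⁻¹²

Ag₂CrO₄(s) ⇌ 2 Ag⁺(aq) + CrO₄²⁻(aq)
For each mole of Ag₂CrO₄ that dissolves per liter, [Ag⁺] = 2s and [CrO₄²⁻] = s; let s denote this solubility.
Ksp = [Ag⁺]^2[CrO₄²⁻] = (2s)^2 · s = 4s^3
Ksp = 4 × (8.27×10⁻⁵)^3 = 2.26×10⁻¹²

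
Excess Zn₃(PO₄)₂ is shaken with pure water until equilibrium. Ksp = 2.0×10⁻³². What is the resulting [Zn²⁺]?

Zn₃(PO₄)₂(s) ⇌ 3 Zn²⁺(aq) + 2 PO₄³⁻(aq)
If s mol/L of Zn₃(PO₄)₂ dissolves, [Zn²⁺] = 3s and [PO₄³⁻] = 2s.
Ksp = [Zn²⁺]^3[PO₄³⁻]^2 = (3s)^3 · (2s)^2 = 108s^5 = 2.0×10⁻³²
s = 1.8×10⁻⁷ M
[Zn²⁺] = 3s = 5.4×10⁻⁷ M

5.4×10⁻⁷ M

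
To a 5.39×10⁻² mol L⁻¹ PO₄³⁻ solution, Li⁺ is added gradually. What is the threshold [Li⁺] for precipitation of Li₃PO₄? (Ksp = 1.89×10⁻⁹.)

3.27×10⁻³ M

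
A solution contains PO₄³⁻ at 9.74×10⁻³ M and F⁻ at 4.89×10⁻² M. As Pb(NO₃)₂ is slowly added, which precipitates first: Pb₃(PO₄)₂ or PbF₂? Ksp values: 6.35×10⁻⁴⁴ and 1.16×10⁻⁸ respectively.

Pb₃(PO₄)₂

Precipitation begins when Q = Ksp.
For Pb₃(PO₄)₂: [Pb²⁺] = (Ksp/[PO₄³⁻]^2)^(1/3) = 8.75×10⁻¹⁴ M
For PbF₂: [Pb²⁺] = (Ksp/[F⁻]^2) = 4.85×10⁻⁶ M
Pb₃(PO₄)₂ requires the lower [Pb²⁺], so it precipitates first.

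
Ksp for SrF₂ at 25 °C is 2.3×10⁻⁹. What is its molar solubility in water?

8.3×10⁻⁴ M

SrF₂(s) ⇌ Sr²⁺(aq) + 2 F⁻(aq)
For each mole of SrF₂ that dissolves per liter, [Sr²⁺] = s and [F⁻] = 2s; let s denote this solubility.
Ksp = [Sr²⁺][F⁻]^2 = s · (2s)^2 = 4s^3
4s^3 = 2.3×10⁻⁹  ⇒  s^3 = 5.8×10⁻¹⁰
Taking the 3rd root, s = 8.3×10⁻⁴ mol/L.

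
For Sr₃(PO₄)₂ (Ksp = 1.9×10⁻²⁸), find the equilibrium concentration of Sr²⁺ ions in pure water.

3.4×10⁻⁶ M

Sr₃(PO₄)₂(s) ⇌ 3 Sr²⁺(aq) + 2 PO₄³⁻(aq)
With molar solubility s: [Sr²⁺] = 3s, [PO₄³⁻] = 2s.
Ksp = [Sr²⁺]^3[PO₄³⁻]^2 = (3s)^3 · (2s)^2 = 108s^5 = 1.9×10⁻²⁸
s = 1.1×10⁻⁶ M
[Sr²⁺] = 3s = 3.4×10⁻⁶ M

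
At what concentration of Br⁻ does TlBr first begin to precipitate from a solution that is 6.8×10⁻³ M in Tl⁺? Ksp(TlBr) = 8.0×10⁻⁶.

1.2×10⁻³ M

Precipitation begins when Q = Ksp.
TlBr(s) ⇌ Tl⁺(aq) + Br⁻(aq)
Ksp = [Tl⁺][Br⁻] = [Br⁻](6.8×10⁻³)
[Br⁻] = 8.0×10⁻⁶ / (6.8×10⁻³) = 1.2×10⁻³
[Br⁻] = 1.2×10⁻³ M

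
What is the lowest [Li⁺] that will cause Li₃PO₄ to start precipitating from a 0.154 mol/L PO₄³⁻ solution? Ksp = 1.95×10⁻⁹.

Each salt precipitates once Q = Ksp for that salt.
Li₃PO₄(s) ⇌ 3 Li⁺(aq) + PO₄³⁻(aq)
Ksp = [Li⁺]^3[PO₄³⁻] = [Li⁺]^3(0.154)
[Li⁺]^3 = 1.95×10⁻⁹ / (0.154) = 1.27×10⁻⁸
[Li⁺] = 2.33×10⁻³ mol/L

2.33×10⁻³ M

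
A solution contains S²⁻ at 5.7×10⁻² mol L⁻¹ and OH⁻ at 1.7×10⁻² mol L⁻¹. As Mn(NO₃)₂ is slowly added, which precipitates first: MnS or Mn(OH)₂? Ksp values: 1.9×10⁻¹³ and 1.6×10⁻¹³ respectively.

MnS

Precipitation begins when Q = Ksp.
For MnS: [Mn²⁺] = (Ksp/[S²⁻]) = 3.3×10⁻¹² mol L⁻¹
For Mn(OH)₂: [Mn²⁺] = (Ksp/[OH⁻]^2) = 5.5×10⁻¹⁰ mol L⁻¹
MnS requires the lower [Mn²⁺], so it precipitates first.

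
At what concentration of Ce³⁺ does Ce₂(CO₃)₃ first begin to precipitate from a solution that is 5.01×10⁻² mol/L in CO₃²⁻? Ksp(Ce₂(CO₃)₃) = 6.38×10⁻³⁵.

Each salt precipitates once Q = Ksp for that salt.
Ce₂(CO₃)₃(s) ⇌ 2 Ce³⁺(aq) + 3 CO₃²⁻(aq)
Ksp = [Ce³⁺]^2[CO₃²⁻]^3 = [Ce³⁺]^2(5.01×10⁻²)^3
[Ce³⁺]^2 = 6.38×10⁻³⁵ / (5.01×10⁻²)^3 = 5.07×10⁻³¹
[Ce³⁺] = 7.12×10⁻¹⁶ mol/L

7.12×10⁻¹⁶ M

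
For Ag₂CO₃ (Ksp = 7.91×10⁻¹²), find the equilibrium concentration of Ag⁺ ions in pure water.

2.51×10⁻⁴ M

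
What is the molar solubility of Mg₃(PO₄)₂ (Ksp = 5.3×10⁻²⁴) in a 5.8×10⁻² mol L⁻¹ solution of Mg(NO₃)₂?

Mg₃(PO₄)₂(s) ⇌ 3 Mg²⁺(aq) + 2 PO₄³⁻(aq)
The solution already contains Mg²⁺ at 5.8×10⁻² mol L⁻¹. Let s be the molar solubility of Mg₃(PO₄)₂.
[Mg²⁺] ≈ 5.8×10⁻² mol L⁻¹ (common ion dominates); [PO₄³⁻] = 2s.
Ksp = [Mg²⁺]^3[PO₄³⁻]^2 = (5.8×10⁻²)^3(2s)^2
(2s)^2 = 5.3×10⁻²⁴ / (5.8×10⁻²)^3 = 2.7×10⁻²⁰
s = 8.2×10⁻¹¹ mol L⁻¹

8.2×10⁻¹¹ M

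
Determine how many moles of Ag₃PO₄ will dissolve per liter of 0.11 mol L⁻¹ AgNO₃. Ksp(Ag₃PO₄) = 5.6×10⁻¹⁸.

4.2×10⁻¹⁵ M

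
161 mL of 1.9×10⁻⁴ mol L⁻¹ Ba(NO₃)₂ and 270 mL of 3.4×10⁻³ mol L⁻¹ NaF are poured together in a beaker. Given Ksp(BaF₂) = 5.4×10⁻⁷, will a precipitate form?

No

The combined volume is 431 mL.
[Ba²⁺] = (1.9×10⁻⁴)(161)/431 = 7.1×10⁻⁵ mol L⁻¹
[F⁻] = (3.4×10⁻³)(270)/431 = 2.1×10⁻³ mol L⁻¹
Q = [Ba²⁺][F⁻]^2 = 3.2×10⁻¹⁰
Q = 3.2×10⁻¹⁰ < Ksp = 5.4×10⁻⁷, so the solution is unsaturated and no precipitate forms.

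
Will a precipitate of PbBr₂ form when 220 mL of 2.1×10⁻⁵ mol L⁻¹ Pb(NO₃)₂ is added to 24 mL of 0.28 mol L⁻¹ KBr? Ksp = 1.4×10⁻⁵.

No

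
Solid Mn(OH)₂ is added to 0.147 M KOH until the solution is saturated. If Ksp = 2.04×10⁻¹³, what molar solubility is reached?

9.44×10⁻¹² M

Mn(OH)₂(s) ⇌ Mn²⁺(aq) + 2 OH⁻(aq)
The solution already contains OH⁻ at 0.147 M. Let s be the molar solubility of Mn(OH)₂.
[OH⁻] ≈ 0.147 M (common ion dominates); [Mn²⁺] = s.
Ksp = [Mn²⁺][OH⁻]^2 = s(0.147)^2
s = 2.04×10⁻¹³ / (0.147)^2 = 9.44×10⁻¹²
s = 9.44×10⁻¹² M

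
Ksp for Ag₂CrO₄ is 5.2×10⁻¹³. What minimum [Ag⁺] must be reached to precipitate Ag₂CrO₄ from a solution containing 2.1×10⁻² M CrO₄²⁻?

5.0×10⁻⁶ M

The threshold for precipitation is Q = Ksp.
Ag₂CrO₄(s) ⇌ 2 Ag⁺(aq) + CrO₄²⁻(aq)
Ksp = [Ag⁺]^2[CrO₄²⁻] = [Ag⁺]^2(2.1×10⁻²)
[Ag⁺]^2 = 5.2×10⁻¹³ / (2.1×10⁻²) = 2.5×10⁻¹¹
[Ag⁺] = 5.0×10⁻⁶ M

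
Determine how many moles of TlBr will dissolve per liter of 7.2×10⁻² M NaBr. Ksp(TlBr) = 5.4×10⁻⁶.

TlBr(s) ⇌ Tl⁺(aq) + Br⁻(aq)
With Br⁻ already at 7.2×10⁻² M and s small, take [Br⁻] ≈ 7.2×10⁻² M and [Tl⁺] = s.
Ksp = [Tl⁺][Br⁻] = s(7.2×10⁻²)
s = 5.4×10⁻⁶ / (7.2×10⁻²) = 7.5×10⁻⁵
s = 7.5×10⁻⁵ M

7.5×10⁻⁵ M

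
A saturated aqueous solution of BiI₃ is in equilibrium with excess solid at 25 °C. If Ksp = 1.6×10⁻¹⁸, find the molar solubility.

1.6×10⁻⁵ M

BiI₃(s) ⇌ Bi³⁺(aq) + 3 I⁻(aq)
Let s be the molar solubility. Then [Bi³⁺] = s and [I⁻] = 3s.
Ksp = [Bi³⁺][I⁻]^3 = s · (3s)^3 = 27s^4
27s^4 = 1.6×10⁻¹⁸  ⇒  s^4 = 5.9×10⁻²⁰
s = 1.6×10⁻⁵ M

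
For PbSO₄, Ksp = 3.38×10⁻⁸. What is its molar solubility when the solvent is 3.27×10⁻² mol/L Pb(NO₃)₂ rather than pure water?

PbSO₄(s) ⇌ Pb²⁺(aq) + SO₄²⁻(aq)
The solution already contains Pb²⁺ at 3.27×10⁻² mol/L. Let s be the molar solubility of PbSO₄.
[Pb²⁺] ≈ 3.27×10⁻² mol/L (common ion dominates); [SO₄²⁻] = s.
Ksp = [Pb²⁺][SO₄²⁻] = (3.27×10⁻²)s
s = 3.38×10⁻⁸ / (3.27×10⁻²) = 1.03×10⁻⁶
s = 1.03×10⁻⁶ mol/L

1.03×10⁻⁶ M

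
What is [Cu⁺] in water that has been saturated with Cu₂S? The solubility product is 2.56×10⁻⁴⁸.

1.72×10⁻¹⁶ M

Cu₂S(s) ⇌ 2 Cu⁺(aq) + S²⁻(aq)
For each mole of Cu₂S that dissolves per liter, [Cu⁺] = 2s and [S²⁻] = s; let s denote this solubility.
Ksp = [Cu⁺]^2[S²⁻] = (2s)^2 · s = 4s^3 = 2.56×10⁻⁴⁸
s = 8.62×10⁻¹⁷ mol L⁻¹
[Cu⁺] = 2s = 1.72×10⁻¹⁶ mol L⁻¹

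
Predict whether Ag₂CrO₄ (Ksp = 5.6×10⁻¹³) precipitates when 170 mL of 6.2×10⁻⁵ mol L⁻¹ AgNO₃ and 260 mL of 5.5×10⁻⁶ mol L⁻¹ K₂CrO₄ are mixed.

Total volume after mixing = 170 + 260 = 430 mL.
[Ag⁺] = (6.2×10⁻⁵)(170)/430 = 2.5×10⁻⁵ mol L⁻¹
[CrO₄²⁻] = (5.5×10⁻⁶)(260)/430 = 3.3×10⁻⁶ mol L⁻¹
Q = [Ag⁺]^2[CrO₄²⁻] = 2.0×10⁻¹⁵
Since Q (2.0×10⁻¹⁵) is less than Ksp (5.6×10⁻¹³), no Ag₂CrO₄ precipitates.

No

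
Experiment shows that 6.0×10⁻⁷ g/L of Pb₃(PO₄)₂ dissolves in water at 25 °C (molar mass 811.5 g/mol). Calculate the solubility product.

Ksp = 2.4×10⁻⁴⁴

s = (6.0×10⁻⁷ g L⁻¹)/(811.5 g mol⁻¹) = 7.394×10⁻¹⁰ M
Pb₃(PO₄)₂(s) ⇌ 3 Pb²⁺(aq) + 2 PO₄³⁻(aq)
Let s be the molar solubility. Then [Pb²⁺] = 3s and [PO₄³⁻] = 2s.
Ksp = [Pb²⁺]^3[PO₄³⁻]^2 = (3s)^3 · (2s)^2 = 108s^5
Ksp = 108 × (7.394×10⁻¹⁰)^5 = 2.4×10⁻⁴⁴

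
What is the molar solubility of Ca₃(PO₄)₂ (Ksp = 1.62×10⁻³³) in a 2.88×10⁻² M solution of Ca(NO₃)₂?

Ca₃(PO₄)₂(s) ⇌ 3 Ca²⁺(aq) + 2 PO₄³⁻(aq)
With Ca²⁺ already at 2.88×10⁻² M and s small, take [Ca²⁺] ≈ 2.88×10⁻² M and [PO₄³⁻] = 2s.
Ksp = [Ca²⁺]^3[PO₄³⁻]^2 = (2.88×10⁻²)^3(2s)^2
(2s)^2 = 1.62×10⁻³³ / (2.88×10⁻²)^3 = 6.78×10⁻²⁹
s = 4.12×10⁻¹⁵ M

4.12×10⁻¹⁵ M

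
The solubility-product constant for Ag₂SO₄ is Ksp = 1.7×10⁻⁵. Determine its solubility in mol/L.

Ag₂SO₄(s) ⇌ 2 Ag⁺(aq) + SO₄²⁻(aq)
If s mol/L of Ag₂SO₄ dissolves, [Ag⁺] = 2s and [SO₄²⁻] = s.
Ksp = [Ag⁺]^2[SO₄²⁻] = (2s)^2 · s = 4s^3
4s^3 = 1.7×10⁻⁵  ⇒  s^3 = 4.3×10⁻⁶
s = 1.6×10⁻² mol/L

1.6×10⁻² M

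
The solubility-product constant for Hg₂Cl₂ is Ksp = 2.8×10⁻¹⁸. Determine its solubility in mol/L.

8.9×10⁻⁷ M

Hg₂Cl₂(s) ⇌ Hg₂²⁺(aq) + 2 Cl⁻(aq)
If s mol/L of Hg₂Cl₂ dissolves, [Hg₂²⁺] = s and [Cl⁻] = 2s.
Ksp = [Hg₂²⁺][Cl⁻]^2 = s · (2s)^2 = 4s^3
4s^3 = 2.8×10⁻¹⁸  ⇒  s^3 = 7.0×10⁻¹⁹
s = 8.9×10⁻⁷ M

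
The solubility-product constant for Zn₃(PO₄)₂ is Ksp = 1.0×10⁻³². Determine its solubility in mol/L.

1.6×10⁻⁷ M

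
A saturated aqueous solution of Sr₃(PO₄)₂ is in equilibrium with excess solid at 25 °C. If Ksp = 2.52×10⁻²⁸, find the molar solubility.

1.18×10⁻⁶ M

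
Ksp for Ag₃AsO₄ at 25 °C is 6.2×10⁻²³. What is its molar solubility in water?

1.2×10⁻⁶ M

Ag₃AsO₄(s) ⇌ 3 Ag⁺(aq) + AsO₄³⁻(aq)
With molar solubility s: [Ag⁺] = 3s, [AsO₄³⁻] = s.
Ksp = [Ag⁺]^3[AsO₄³⁻] = (3s)^3 · s = 27s^4
27s^4 = 6.2×10⁻²³  ⇒  s^4 = 2.3×10⁻²⁴
Taking the 4th root, s = 1.2×10⁻⁶ M.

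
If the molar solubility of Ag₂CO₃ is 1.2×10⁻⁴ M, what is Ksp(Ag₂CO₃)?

Ksp = 6.9×10⁻¹²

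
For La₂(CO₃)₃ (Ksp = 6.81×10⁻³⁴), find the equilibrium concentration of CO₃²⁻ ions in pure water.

2.74×10⁻⁷ M

La₂(CO₃)₃(s) ⇌ 2 La³⁺(aq) + 3 CO₃²⁻(aq)
Call the molar solubility s, so that [La³⁺] = 2s and [CO₃²⁻] = 3s.
Ksp = [La³⁺]^2[CO₃²⁻]^3 = (2s)^2 · (3s)^3 = 108s^5 = 6.81×10⁻³⁴
s = 9.12×10⁻⁸ mol/L
[CO₃²⁻] = 3s = 2.74×10⁻⁷ mol/L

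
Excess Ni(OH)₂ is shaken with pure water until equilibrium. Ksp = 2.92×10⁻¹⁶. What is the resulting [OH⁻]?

8.36×10⁻⁶ M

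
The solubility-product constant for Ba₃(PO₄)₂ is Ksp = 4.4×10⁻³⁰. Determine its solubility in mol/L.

Ba₃(PO₄)₂(s) ⇌ 3 Ba²⁺(aq) + 2 PO₄³⁻(aq)
With molar solubility s: [Ba²⁺] = 3s, [PO₄³⁻] = 2s.
Ksp = [Ba²⁺]^3[PO₄³⁻]^2 = (3s)^3 · (2s)^2 = 108s^5
108s^5 = 4.4×10⁻³⁰  ⇒  s^5 = 4.1×10⁻³²
Taking the 5th root, s = 5.3×10⁻⁷ M.

5.3×10⁻⁷ M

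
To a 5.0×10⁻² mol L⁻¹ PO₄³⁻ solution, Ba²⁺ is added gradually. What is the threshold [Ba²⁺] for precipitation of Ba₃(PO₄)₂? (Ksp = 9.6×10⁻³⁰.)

1.6×10⁻⁹ M

Each salt precipitates once Q = Ksp for that salt.
Ba₃(PO₄)₂(s) ⇌ 3 Ba²⁺(aq) + 2 PO₄³⁻(aq)
Ksp = [Ba²⁺]^3[PO₄³⁻]^2 = [Ba²⁺]^3(5.0×10⁻²)^2
[Ba²⁺]^3 = 9.6×10⁻³⁰ / (5.0×10⁻²)^2 = 3.8×10⁻²⁷
[Ba²⁺] = 1.6×10⁻⁹ mol L⁻¹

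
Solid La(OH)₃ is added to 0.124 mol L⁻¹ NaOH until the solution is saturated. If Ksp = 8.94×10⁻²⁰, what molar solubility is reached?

4.69×10⁻¹⁷ M

La(OH)₃(s) ⇌ La³⁺(aq) + 3 OH⁻(aq)
OH⁻ is already present at 0.124 mol L⁻¹. If s mol/L of La(OH)₃ dissolves, [La³⁺] = s while [OH⁻] ≈ 0.124 mol L⁻¹.
Ksp = [La³⁺][OH⁻]^3 = s(0.124)^3
s = 8.94×10⁻²⁰ / (0.124)^3 = 4.69×10⁻¹⁷
s = 4.69×10⁻¹⁷ mol L⁻¹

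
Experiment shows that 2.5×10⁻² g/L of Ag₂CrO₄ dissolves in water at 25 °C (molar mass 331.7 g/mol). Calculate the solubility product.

s = (2.5×10⁻² g L⁻¹)/(331.7 g mol⁻¹) = 7.537×10⁻⁵ M
Ag₂CrO₄(s) ⇌ 2 Ag⁺(aq) + CrO₄²⁻(aq)
Call the molar solubility s, so that [Ag⁺] = 2s and [CrO₄²⁻] = s.
Ksp = [Ag⁺]^2[CrO₄²⁻] = (2s)^2 · s = 4s^3
Ksp = 4 × (7.537×10⁻⁵)^3 = 1.7×10⁻¹²

Ksp = 1.7×10⁻¹²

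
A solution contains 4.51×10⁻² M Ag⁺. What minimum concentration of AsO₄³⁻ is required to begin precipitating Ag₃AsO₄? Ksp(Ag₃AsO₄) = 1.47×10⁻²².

Precipitation of each salt begins when its ion product equals Ksp.
Ag₃AsO₄(s) ⇌ 3 Ag⁺(aq) + AsO₄³⁻(aq)
Ksp = [Ag⁺]^3[AsO₄³⁻] = [AsO₄³⁻](4.51×10⁻²)^3
[AsO₄³⁻] = 1.47×10⁻²² / (4.51×10⁻²)^3 = 1.60×10⁻¹⁸
[AsO₄³⁻] = 1.60×10⁻¹⁸ M

1.60×10⁻¹⁸ M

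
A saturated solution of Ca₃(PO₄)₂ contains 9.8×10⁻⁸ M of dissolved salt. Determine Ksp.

Ca₃(PO₄)₂(s) ⇌ 3 Ca²⁺(aq) + 2 PO₄³⁻(aq)
Call the molar solubility s, so that [Ca²⁺] = 3s and [PO₄³⁻] = 2s.
Ksp = [Ca²⁺]^3[PO₄³⁻]^2 = (3s)^3 · (2s)^2 = 108s^5
Ksp = 108 × (9.8×10⁻⁸)^5 = 9.8×10⁻³⁴

Ksp = 9.8×10⁻³⁴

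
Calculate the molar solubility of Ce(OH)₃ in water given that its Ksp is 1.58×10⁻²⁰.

Ce(OH)₃(s) ⇌ Ce³⁺(aq) + 3 OH⁻(aq)
If s mol/L of Ce(OH)₃ dissolves, [Ce³⁺] = s and [OH⁻] = 3s.
Ksp = [Ce³⁺][OH⁻]^3 = s · (3s)^3 = 27s^4
27s^4 = 1.58×10⁻²⁰  ⇒  s^4 = 5.85×10⁻²²
Taking the 4th root, s = 4.92×10⁻⁶ M.

4.92×10⁻⁶ M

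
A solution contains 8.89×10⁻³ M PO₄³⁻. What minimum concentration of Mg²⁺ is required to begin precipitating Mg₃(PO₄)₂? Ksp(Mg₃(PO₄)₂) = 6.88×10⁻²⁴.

Precipitation begins when Q = Ksp.
Mg₃(PO₄)₂(s) ⇌ 3 Mg²⁺(aq) + 2 PO₄³⁻(aq)
Ksp = [Mg²⁺]^3[PO₄³⁻]^2 = [Mg²⁺]^3(8.89×10⁻³)^2
[Mg²⁺]^3 = 6.88×10⁻²⁴ / (8.89×10⁻³)^2 = 8.71×10⁻²⁰
[Mg²⁺] = 4.43×10⁻⁷ M

4.43×10⁻⁷ M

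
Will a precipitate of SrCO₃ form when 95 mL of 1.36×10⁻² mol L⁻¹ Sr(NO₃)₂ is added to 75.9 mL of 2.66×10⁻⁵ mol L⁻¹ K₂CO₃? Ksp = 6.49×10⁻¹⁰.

After mixing, V = 95 mL + 75.9 mL = 170.9 mL.
[Sr²⁺] = (1.36×10⁻²)(95)/170.9 = 7.56×10⁻³ mol L⁻¹
[CO₃²⁻] = (2.66×10⁻⁵)(75.9)/170.9 = 1.18×10⁻⁵ mol L⁻¹
Q = [Sr²⁺][CO₃²⁻] = 8.93×10⁻⁸
Because Q > Ksp (8.93×10⁻⁸ vs 6.49×10⁻¹⁰), a precipitate of SrCO₃ forms.

Yes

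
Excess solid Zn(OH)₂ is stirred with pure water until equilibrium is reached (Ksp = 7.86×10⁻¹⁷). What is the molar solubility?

2.70×10⁻⁶ M

Zn(OH)₂(s) ⇌ Zn²⁺(aq) + 2 OH⁻(aq)
With molar solubility s: [Zn²⁺] = s, [OH⁻] = 2s.
Ksp = [Zn²⁺][OH⁻]^2 = s · (2s)^2 = 4s^3
4s^3 = 7.86×10⁻¹⁷  ⇒  s^3 = 1.97×10⁻¹⁷
s = (1.97×10⁻¹⁷)^(1/3) = 2.70×10⁻⁶ mol/L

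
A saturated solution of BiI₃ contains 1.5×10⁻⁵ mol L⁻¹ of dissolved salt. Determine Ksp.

BiI₃(s) ⇌ Bi³⁺(aq) + 3 I⁻(aq)
For each mole of BiI₃ that dissolves per liter, [Bi³⁺] = s and [I⁻] = 3s; let s denote this solubility.
Ksp = [Bi³⁺][I⁻]^3 = s · (3s)^3 = 27s^4
Ksp = 27 × (1.5×10⁻⁵)^4 = 1.4×10⁻¹⁸

Ksp = 1.4×10⁻¹⁸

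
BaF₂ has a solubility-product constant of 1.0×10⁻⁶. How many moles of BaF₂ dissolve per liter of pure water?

6.3×10⁻³ M

BaF₂(s) ⇌ Ba²⁺(aq) + 2 F⁻(aq)
If s mol/L of BaF₂ dissolves, [Ba²⁺] = s and [F⁻] = 2s.
Ksp = [Ba²⁺][F⁻]^2 = s · (2s)^2 = 4s^3
4s^3 = 1.0×10⁻⁶  ⇒  s^3 = 2.5×10⁻⁷
s = (2.5×10⁻⁷)^(1/3) = 6.3×10⁻³ M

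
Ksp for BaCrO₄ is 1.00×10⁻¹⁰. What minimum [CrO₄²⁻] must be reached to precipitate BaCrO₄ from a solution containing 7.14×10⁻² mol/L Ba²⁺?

A salt starts to precipitate once the ion product Q reaches its Ksp.
BaCrO₄(s) ⇌ Ba²⁺(aq) + CrO₄²⁻(aq)
Ksp = [Ba²⁺][CrO₄²⁻] = [CrO₄²⁻](7.14×10⁻²)
[CrO₄²⁻] = 1.00×10⁻¹⁰ / (7.14×10⁻²) = 1.40×10⁻⁹
[CrO₄²⁻] = 1.40×10⁻⁹ mol/L

1.40×10⁻⁹ M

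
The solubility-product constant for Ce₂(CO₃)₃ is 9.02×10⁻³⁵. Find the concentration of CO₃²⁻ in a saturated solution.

1.83×10⁻⁷ M

Ce₂(CO₃)₃(s) ⇌ 2 Ce³⁺(aq) + 3 CO₃²⁻(aq)
Let s be the molar solubility. Then [Ce³⁺] = 2s and [CO₃²⁻] = 3s.
Ksp = [Ce³⁺]^2[CO₃²⁻]^3 = (2s)^2 · (3s)^3 = 108s^5 = 9.02×10⁻³⁵
s = 6.09×10⁻⁸ M
[CO₃²⁻] = 3s = 1.83×10⁻⁷ M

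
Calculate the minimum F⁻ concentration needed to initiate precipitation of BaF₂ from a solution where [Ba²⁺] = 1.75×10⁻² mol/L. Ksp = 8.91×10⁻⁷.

7.14×10⁻³ M

A salt starts to precipitate once the ion product Q reaches its Ksp.
BaF₂(s) ⇌ Ba²⁺(aq) + 2 F⁻(aq)
Ksp = [Ba²⁺][F⁻]^2 = [F⁻]^2(1.75×10⁻²)
[F⁻]^2 = 8.91×10⁻⁷ / (1.75×10⁻²) = 5.09×10⁻⁵
[F⁻] = 7.14×10⁻³ mol/L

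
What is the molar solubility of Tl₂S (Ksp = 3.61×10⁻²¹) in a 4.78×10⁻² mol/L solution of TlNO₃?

Tl₂S(s) ⇌ 2 Tl⁺(aq) + S²⁻(aq)
The solution already contains Tl⁺ at 4.78×10⁻² mol/L. Let s be the molar solubility of Tl₂S.
[Tl⁺] ≈ 4.78×10⁻² mol/L (common ion dominates); [S²⁻] = s.
Ksp = [Tl⁺]^2[S²⁻] = (4.78×10⁻²)^2s
s = 3.61×10⁻²¹ / (4.78×10⁻²)^2 = 1.58×10⁻¹⁸
s = 1.58×10⁻¹⁸ mol/L

1.58×10⁻¹⁸ M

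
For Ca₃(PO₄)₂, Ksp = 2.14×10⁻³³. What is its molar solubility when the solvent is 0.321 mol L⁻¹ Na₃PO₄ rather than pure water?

9.16×10⁻¹² M

Ca₃(PO₄)₂(s) ⇌ 3 Ca²⁺(aq) + 2 PO₄³⁻(aq)
The solution already contains PO₄³⁻ at 0.321 mol L⁻¹. Let s be the molar solubility of Ca₃(PO₄)₂.
[PO₄³⁻] ≈ 0.321 mol L⁻¹ (common ion dominates); [Ca²⁺] = 3s.
Ksp = [Ca²⁺]^3[PO₄³⁻]^2 = (3s)^3(0.321)^2
(3s)^3 = 2.14×10⁻³³ / (0.321)^2 = 2.08×10⁻³²
s = 9.16×10⁻¹² mol L⁻¹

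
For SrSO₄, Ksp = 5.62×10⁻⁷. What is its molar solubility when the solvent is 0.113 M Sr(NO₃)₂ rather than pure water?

SrSO₄(s) ⇌ Sr²⁺(aq) + SO₄²⁻(aq)
With Sr²⁺ already at 0.113 M and s small, take [Sr²⁺] ≈ 0.113 M and [SO₄²⁻] = s.
Ksp = [Sr²⁺][SO₄²⁻] = (0.113)s
s = 5.62×10⁻⁷ / (0.113) = 4.97×10⁻⁶
s = 4.97×10⁻⁶ M

4.97×10⁻⁶ M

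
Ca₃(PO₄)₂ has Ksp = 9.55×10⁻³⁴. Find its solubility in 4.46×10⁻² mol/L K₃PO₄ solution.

2.61×10⁻¹¹ M

Ca₃(PO₄)₂(s) ⇌ 3 Ca²⁺(aq) + 2 PO₄³⁻(aq)
With PO₄³⁻ already at 4.46×10⁻² mol/L and s small, take [PO₄³⁻] ≈ 4.46×10⁻² mol/L and [Ca²⁺] = 3s.
Ksp = [Ca²⁺]^3[PO₄³⁻]^2 = (3s)^3(4.46×10⁻²)^2
(3s)^3 = 9.55×10⁻³⁴ / (4.46×10⁻²)^2 = 4.80×10⁻³¹
s = 2.61×10⁻¹¹ mol/L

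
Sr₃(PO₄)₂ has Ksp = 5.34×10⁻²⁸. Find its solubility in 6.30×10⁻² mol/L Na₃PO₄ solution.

Sr₃(PO₄)₂(s) ⇌ 3 Sr²⁺(aq) + 2 PO₄³⁻(aq)
The solution already contains PO₄³⁻ at 6.30×10⁻² mol/L. Let s be the molar solubility of Sr₃(PO₄)₂.
[PO₄³⁻] ≈ 6.30×10⁻² mol/L (common ion dominates); [Sr²⁺] = 3s.
Ksp = [Sr²⁺]^3[PO₄³⁻]^2 = (3s)^3(6.30×10⁻²)^2
(3s)^3 = 5.34×10⁻²⁸ / (6.30×10⁻²)^2 = 1.35×10⁻²⁵
s = 1.71×10⁻⁹ mol/L

1.71×10⁻⁹ M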